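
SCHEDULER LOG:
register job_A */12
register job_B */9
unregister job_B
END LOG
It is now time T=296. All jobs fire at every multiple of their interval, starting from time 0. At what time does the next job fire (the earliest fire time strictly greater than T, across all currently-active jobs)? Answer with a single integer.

Answer: 300

Derivation:
Op 1: register job_A */12 -> active={job_A:*/12}
Op 2: register job_B */9 -> active={job_A:*/12, job_B:*/9}
Op 3: unregister job_B -> active={job_A:*/12}
  job_A: interval 12, next fire after T=296 is 300
Earliest fire time = 300 (job job_A)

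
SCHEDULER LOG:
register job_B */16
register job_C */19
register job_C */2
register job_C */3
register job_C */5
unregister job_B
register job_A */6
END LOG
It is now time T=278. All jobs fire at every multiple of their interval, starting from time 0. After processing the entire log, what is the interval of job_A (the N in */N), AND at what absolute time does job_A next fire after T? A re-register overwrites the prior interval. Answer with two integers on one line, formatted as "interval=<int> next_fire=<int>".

Answer: interval=6 next_fire=282

Derivation:
Op 1: register job_B */16 -> active={job_B:*/16}
Op 2: register job_C */19 -> active={job_B:*/16, job_C:*/19}
Op 3: register job_C */2 -> active={job_B:*/16, job_C:*/2}
Op 4: register job_C */3 -> active={job_B:*/16, job_C:*/3}
Op 5: register job_C */5 -> active={job_B:*/16, job_C:*/5}
Op 6: unregister job_B -> active={job_C:*/5}
Op 7: register job_A */6 -> active={job_A:*/6, job_C:*/5}
Final interval of job_A = 6
Next fire of job_A after T=278: (278//6+1)*6 = 282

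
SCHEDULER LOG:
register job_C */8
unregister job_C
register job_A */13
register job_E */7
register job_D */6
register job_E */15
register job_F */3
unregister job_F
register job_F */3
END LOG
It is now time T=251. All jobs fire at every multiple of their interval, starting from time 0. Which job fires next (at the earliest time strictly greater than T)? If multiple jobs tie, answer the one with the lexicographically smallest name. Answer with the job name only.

Answer: job_D

Derivation:
Op 1: register job_C */8 -> active={job_C:*/8}
Op 2: unregister job_C -> active={}
Op 3: register job_A */13 -> active={job_A:*/13}
Op 4: register job_E */7 -> active={job_A:*/13, job_E:*/7}
Op 5: register job_D */6 -> active={job_A:*/13, job_D:*/6, job_E:*/7}
Op 6: register job_E */15 -> active={job_A:*/13, job_D:*/6, job_E:*/15}
Op 7: register job_F */3 -> active={job_A:*/13, job_D:*/6, job_E:*/15, job_F:*/3}
Op 8: unregister job_F -> active={job_A:*/13, job_D:*/6, job_E:*/15}
Op 9: register job_F */3 -> active={job_A:*/13, job_D:*/6, job_E:*/15, job_F:*/3}
  job_A: interval 13, next fire after T=251 is 260
  job_D: interval 6, next fire after T=251 is 252
  job_E: interval 15, next fire after T=251 is 255
  job_F: interval 3, next fire after T=251 is 252
Earliest = 252, winner (lex tiebreak) = job_D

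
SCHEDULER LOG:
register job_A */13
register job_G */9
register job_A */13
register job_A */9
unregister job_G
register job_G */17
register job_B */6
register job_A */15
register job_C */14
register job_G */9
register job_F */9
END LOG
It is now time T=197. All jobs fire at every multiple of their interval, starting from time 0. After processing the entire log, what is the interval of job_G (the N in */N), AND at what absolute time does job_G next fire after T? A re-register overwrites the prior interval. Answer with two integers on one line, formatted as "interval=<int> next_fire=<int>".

Answer: interval=9 next_fire=198

Derivation:
Op 1: register job_A */13 -> active={job_A:*/13}
Op 2: register job_G */9 -> active={job_A:*/13, job_G:*/9}
Op 3: register job_A */13 -> active={job_A:*/13, job_G:*/9}
Op 4: register job_A */9 -> active={job_A:*/9, job_G:*/9}
Op 5: unregister job_G -> active={job_A:*/9}
Op 6: register job_G */17 -> active={job_A:*/9, job_G:*/17}
Op 7: register job_B */6 -> active={job_A:*/9, job_B:*/6, job_G:*/17}
Op 8: register job_A */15 -> active={job_A:*/15, job_B:*/6, job_G:*/17}
Op 9: register job_C */14 -> active={job_A:*/15, job_B:*/6, job_C:*/14, job_G:*/17}
Op 10: register job_G */9 -> active={job_A:*/15, job_B:*/6, job_C:*/14, job_G:*/9}
Op 11: register job_F */9 -> active={job_A:*/15, job_B:*/6, job_C:*/14, job_F:*/9, job_G:*/9}
Final interval of job_G = 9
Next fire of job_G after T=197: (197//9+1)*9 = 198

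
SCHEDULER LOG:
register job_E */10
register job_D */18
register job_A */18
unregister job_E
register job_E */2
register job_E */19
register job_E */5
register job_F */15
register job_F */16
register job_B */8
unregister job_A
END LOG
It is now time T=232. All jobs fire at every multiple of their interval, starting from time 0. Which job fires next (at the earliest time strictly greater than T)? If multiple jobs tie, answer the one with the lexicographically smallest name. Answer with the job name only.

Op 1: register job_E */10 -> active={job_E:*/10}
Op 2: register job_D */18 -> active={job_D:*/18, job_E:*/10}
Op 3: register job_A */18 -> active={job_A:*/18, job_D:*/18, job_E:*/10}
Op 4: unregister job_E -> active={job_A:*/18, job_D:*/18}
Op 5: register job_E */2 -> active={job_A:*/18, job_D:*/18, job_E:*/2}
Op 6: register job_E */19 -> active={job_A:*/18, job_D:*/18, job_E:*/19}
Op 7: register job_E */5 -> active={job_A:*/18, job_D:*/18, job_E:*/5}
Op 8: register job_F */15 -> active={job_A:*/18, job_D:*/18, job_E:*/5, job_F:*/15}
Op 9: register job_F */16 -> active={job_A:*/18, job_D:*/18, job_E:*/5, job_F:*/16}
Op 10: register job_B */8 -> active={job_A:*/18, job_B:*/8, job_D:*/18, job_E:*/5, job_F:*/16}
Op 11: unregister job_A -> active={job_B:*/8, job_D:*/18, job_E:*/5, job_F:*/16}
  job_B: interval 8, next fire after T=232 is 240
  job_D: interval 18, next fire after T=232 is 234
  job_E: interval 5, next fire after T=232 is 235
  job_F: interval 16, next fire after T=232 is 240
Earliest = 234, winner (lex tiebreak) = job_D

Answer: job_D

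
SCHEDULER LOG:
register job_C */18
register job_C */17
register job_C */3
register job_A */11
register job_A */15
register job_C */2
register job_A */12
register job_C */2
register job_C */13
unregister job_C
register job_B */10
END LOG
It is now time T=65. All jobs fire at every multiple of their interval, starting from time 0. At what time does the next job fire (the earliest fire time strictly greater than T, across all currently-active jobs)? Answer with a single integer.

Answer: 70

Derivation:
Op 1: register job_C */18 -> active={job_C:*/18}
Op 2: register job_C */17 -> active={job_C:*/17}
Op 3: register job_C */3 -> active={job_C:*/3}
Op 4: register job_A */11 -> active={job_A:*/11, job_C:*/3}
Op 5: register job_A */15 -> active={job_A:*/15, job_C:*/3}
Op 6: register job_C */2 -> active={job_A:*/15, job_C:*/2}
Op 7: register job_A */12 -> active={job_A:*/12, job_C:*/2}
Op 8: register job_C */2 -> active={job_A:*/12, job_C:*/2}
Op 9: register job_C */13 -> active={job_A:*/12, job_C:*/13}
Op 10: unregister job_C -> active={job_A:*/12}
Op 11: register job_B */10 -> active={job_A:*/12, job_B:*/10}
  job_A: interval 12, next fire after T=65 is 72
  job_B: interval 10, next fire after T=65 is 70
Earliest fire time = 70 (job job_B)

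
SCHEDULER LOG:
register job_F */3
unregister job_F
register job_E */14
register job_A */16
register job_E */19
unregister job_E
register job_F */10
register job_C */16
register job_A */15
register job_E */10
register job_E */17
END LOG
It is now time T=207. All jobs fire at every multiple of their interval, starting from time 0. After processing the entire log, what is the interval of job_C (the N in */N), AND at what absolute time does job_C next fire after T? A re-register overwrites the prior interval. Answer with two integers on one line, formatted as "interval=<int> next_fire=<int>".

Answer: interval=16 next_fire=208

Derivation:
Op 1: register job_F */3 -> active={job_F:*/3}
Op 2: unregister job_F -> active={}
Op 3: register job_E */14 -> active={job_E:*/14}
Op 4: register job_A */16 -> active={job_A:*/16, job_E:*/14}
Op 5: register job_E */19 -> active={job_A:*/16, job_E:*/19}
Op 6: unregister job_E -> active={job_A:*/16}
Op 7: register job_F */10 -> active={job_A:*/16, job_F:*/10}
Op 8: register job_C */16 -> active={job_A:*/16, job_C:*/16, job_F:*/10}
Op 9: register job_A */15 -> active={job_A:*/15, job_C:*/16, job_F:*/10}
Op 10: register job_E */10 -> active={job_A:*/15, job_C:*/16, job_E:*/10, job_F:*/10}
Op 11: register job_E */17 -> active={job_A:*/15, job_C:*/16, job_E:*/17, job_F:*/10}
Final interval of job_C = 16
Next fire of job_C after T=207: (207//16+1)*16 = 208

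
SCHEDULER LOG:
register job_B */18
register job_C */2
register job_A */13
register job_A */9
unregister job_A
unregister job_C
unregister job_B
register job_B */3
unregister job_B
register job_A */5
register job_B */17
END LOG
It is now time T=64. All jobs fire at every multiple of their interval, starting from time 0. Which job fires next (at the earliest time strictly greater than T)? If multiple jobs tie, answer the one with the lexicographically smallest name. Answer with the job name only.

Op 1: register job_B */18 -> active={job_B:*/18}
Op 2: register job_C */2 -> active={job_B:*/18, job_C:*/2}
Op 3: register job_A */13 -> active={job_A:*/13, job_B:*/18, job_C:*/2}
Op 4: register job_A */9 -> active={job_A:*/9, job_B:*/18, job_C:*/2}
Op 5: unregister job_A -> active={job_B:*/18, job_C:*/2}
Op 6: unregister job_C -> active={job_B:*/18}
Op 7: unregister job_B -> active={}
Op 8: register job_B */3 -> active={job_B:*/3}
Op 9: unregister job_B -> active={}
Op 10: register job_A */5 -> active={job_A:*/5}
Op 11: register job_B */17 -> active={job_A:*/5, job_B:*/17}
  job_A: interval 5, next fire after T=64 is 65
  job_B: interval 17, next fire after T=64 is 68
Earliest = 65, winner (lex tiebreak) = job_A

Answer: job_A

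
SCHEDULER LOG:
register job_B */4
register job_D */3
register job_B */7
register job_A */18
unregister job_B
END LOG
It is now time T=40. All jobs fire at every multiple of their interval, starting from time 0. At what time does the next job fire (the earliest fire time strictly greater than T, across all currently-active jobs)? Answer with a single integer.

Answer: 42

Derivation:
Op 1: register job_B */4 -> active={job_B:*/4}
Op 2: register job_D */3 -> active={job_B:*/4, job_D:*/3}
Op 3: register job_B */7 -> active={job_B:*/7, job_D:*/3}
Op 4: register job_A */18 -> active={job_A:*/18, job_B:*/7, job_D:*/3}
Op 5: unregister job_B -> active={job_A:*/18, job_D:*/3}
  job_A: interval 18, next fire after T=40 is 54
  job_D: interval 3, next fire after T=40 is 42
Earliest fire time = 42 (job job_D)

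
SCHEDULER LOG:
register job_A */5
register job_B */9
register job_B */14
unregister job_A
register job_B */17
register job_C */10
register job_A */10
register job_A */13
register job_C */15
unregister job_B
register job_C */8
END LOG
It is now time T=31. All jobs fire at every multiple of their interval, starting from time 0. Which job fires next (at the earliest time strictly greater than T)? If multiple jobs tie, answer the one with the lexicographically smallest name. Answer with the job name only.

Answer: job_C

Derivation:
Op 1: register job_A */5 -> active={job_A:*/5}
Op 2: register job_B */9 -> active={job_A:*/5, job_B:*/9}
Op 3: register job_B */14 -> active={job_A:*/5, job_B:*/14}
Op 4: unregister job_A -> active={job_B:*/14}
Op 5: register job_B */17 -> active={job_B:*/17}
Op 6: register job_C */10 -> active={job_B:*/17, job_C:*/10}
Op 7: register job_A */10 -> active={job_A:*/10, job_B:*/17, job_C:*/10}
Op 8: register job_A */13 -> active={job_A:*/13, job_B:*/17, job_C:*/10}
Op 9: register job_C */15 -> active={job_A:*/13, job_B:*/17, job_C:*/15}
Op 10: unregister job_B -> active={job_A:*/13, job_C:*/15}
Op 11: register job_C */8 -> active={job_A:*/13, job_C:*/8}
  job_A: interval 13, next fire after T=31 is 39
  job_C: interval 8, next fire after T=31 is 32
Earliest = 32, winner (lex tiebreak) = job_C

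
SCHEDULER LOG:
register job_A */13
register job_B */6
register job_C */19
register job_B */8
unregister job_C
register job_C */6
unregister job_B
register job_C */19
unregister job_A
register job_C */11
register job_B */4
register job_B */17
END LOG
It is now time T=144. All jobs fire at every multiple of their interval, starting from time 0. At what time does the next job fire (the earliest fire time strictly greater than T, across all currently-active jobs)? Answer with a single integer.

Op 1: register job_A */13 -> active={job_A:*/13}
Op 2: register job_B */6 -> active={job_A:*/13, job_B:*/6}
Op 3: register job_C */19 -> active={job_A:*/13, job_B:*/6, job_C:*/19}
Op 4: register job_B */8 -> active={job_A:*/13, job_B:*/8, job_C:*/19}
Op 5: unregister job_C -> active={job_A:*/13, job_B:*/8}
Op 6: register job_C */6 -> active={job_A:*/13, job_B:*/8, job_C:*/6}
Op 7: unregister job_B -> active={job_A:*/13, job_C:*/6}
Op 8: register job_C */19 -> active={job_A:*/13, job_C:*/19}
Op 9: unregister job_A -> active={job_C:*/19}
Op 10: register job_C */11 -> active={job_C:*/11}
Op 11: register job_B */4 -> active={job_B:*/4, job_C:*/11}
Op 12: register job_B */17 -> active={job_B:*/17, job_C:*/11}
  job_B: interval 17, next fire after T=144 is 153
  job_C: interval 11, next fire after T=144 is 154
Earliest fire time = 153 (job job_B)

Answer: 153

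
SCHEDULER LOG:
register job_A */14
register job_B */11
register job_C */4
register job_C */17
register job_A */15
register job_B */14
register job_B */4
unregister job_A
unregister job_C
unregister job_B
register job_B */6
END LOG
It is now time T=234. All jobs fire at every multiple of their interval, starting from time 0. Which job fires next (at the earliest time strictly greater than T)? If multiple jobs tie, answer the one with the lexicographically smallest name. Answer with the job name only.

Op 1: register job_A */14 -> active={job_A:*/14}
Op 2: register job_B */11 -> active={job_A:*/14, job_B:*/11}
Op 3: register job_C */4 -> active={job_A:*/14, job_B:*/11, job_C:*/4}
Op 4: register job_C */17 -> active={job_A:*/14, job_B:*/11, job_C:*/17}
Op 5: register job_A */15 -> active={job_A:*/15, job_B:*/11, job_C:*/17}
Op 6: register job_B */14 -> active={job_A:*/15, job_B:*/14, job_C:*/17}
Op 7: register job_B */4 -> active={job_A:*/15, job_B:*/4, job_C:*/17}
Op 8: unregister job_A -> active={job_B:*/4, job_C:*/17}
Op 9: unregister job_C -> active={job_B:*/4}
Op 10: unregister job_B -> active={}
Op 11: register job_B */6 -> active={job_B:*/6}
  job_B: interval 6, next fire after T=234 is 240
Earliest = 240, winner (lex tiebreak) = job_B

Answer: job_B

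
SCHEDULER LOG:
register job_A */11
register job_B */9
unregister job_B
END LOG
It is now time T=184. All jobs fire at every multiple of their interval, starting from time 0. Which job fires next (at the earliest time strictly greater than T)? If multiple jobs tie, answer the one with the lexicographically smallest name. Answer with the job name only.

Answer: job_A

Derivation:
Op 1: register job_A */11 -> active={job_A:*/11}
Op 2: register job_B */9 -> active={job_A:*/11, job_B:*/9}
Op 3: unregister job_B -> active={job_A:*/11}
  job_A: interval 11, next fire after T=184 is 187
Earliest = 187, winner (lex tiebreak) = job_A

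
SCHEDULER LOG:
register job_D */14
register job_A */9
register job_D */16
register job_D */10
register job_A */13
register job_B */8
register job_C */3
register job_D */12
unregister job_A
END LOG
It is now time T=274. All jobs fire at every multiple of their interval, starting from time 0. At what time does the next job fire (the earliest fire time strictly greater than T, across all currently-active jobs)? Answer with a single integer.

Answer: 276

Derivation:
Op 1: register job_D */14 -> active={job_D:*/14}
Op 2: register job_A */9 -> active={job_A:*/9, job_D:*/14}
Op 3: register job_D */16 -> active={job_A:*/9, job_D:*/16}
Op 4: register job_D */10 -> active={job_A:*/9, job_D:*/10}
Op 5: register job_A */13 -> active={job_A:*/13, job_D:*/10}
Op 6: register job_B */8 -> active={job_A:*/13, job_B:*/8, job_D:*/10}
Op 7: register job_C */3 -> active={job_A:*/13, job_B:*/8, job_C:*/3, job_D:*/10}
Op 8: register job_D */12 -> active={job_A:*/13, job_B:*/8, job_C:*/3, job_D:*/12}
Op 9: unregister job_A -> active={job_B:*/8, job_C:*/3, job_D:*/12}
  job_B: interval 8, next fire after T=274 is 280
  job_C: interval 3, next fire after T=274 is 276
  job_D: interval 12, next fire after T=274 is 276
Earliest fire time = 276 (job job_C)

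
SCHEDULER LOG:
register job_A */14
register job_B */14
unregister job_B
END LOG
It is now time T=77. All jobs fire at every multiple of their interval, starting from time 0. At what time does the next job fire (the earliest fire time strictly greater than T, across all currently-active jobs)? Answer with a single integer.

Op 1: register job_A */14 -> active={job_A:*/14}
Op 2: register job_B */14 -> active={job_A:*/14, job_B:*/14}
Op 3: unregister job_B -> active={job_A:*/14}
  job_A: interval 14, next fire after T=77 is 84
Earliest fire time = 84 (job job_A)

Answer: 84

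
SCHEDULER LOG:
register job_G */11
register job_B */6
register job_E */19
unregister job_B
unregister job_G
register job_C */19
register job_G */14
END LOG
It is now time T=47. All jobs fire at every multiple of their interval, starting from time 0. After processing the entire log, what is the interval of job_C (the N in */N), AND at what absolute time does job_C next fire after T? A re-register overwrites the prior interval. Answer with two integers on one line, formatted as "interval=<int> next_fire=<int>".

Op 1: register job_G */11 -> active={job_G:*/11}
Op 2: register job_B */6 -> active={job_B:*/6, job_G:*/11}
Op 3: register job_E */19 -> active={job_B:*/6, job_E:*/19, job_G:*/11}
Op 4: unregister job_B -> active={job_E:*/19, job_G:*/11}
Op 5: unregister job_G -> active={job_E:*/19}
Op 6: register job_C */19 -> active={job_C:*/19, job_E:*/19}
Op 7: register job_G */14 -> active={job_C:*/19, job_E:*/19, job_G:*/14}
Final interval of job_C = 19
Next fire of job_C after T=47: (47//19+1)*19 = 57

Answer: interval=19 next_fire=57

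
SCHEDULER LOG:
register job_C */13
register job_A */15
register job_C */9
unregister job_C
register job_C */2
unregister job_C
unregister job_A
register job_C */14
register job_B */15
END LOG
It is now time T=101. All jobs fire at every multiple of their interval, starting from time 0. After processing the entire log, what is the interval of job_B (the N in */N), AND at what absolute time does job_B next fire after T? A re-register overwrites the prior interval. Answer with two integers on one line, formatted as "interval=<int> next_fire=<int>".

Op 1: register job_C */13 -> active={job_C:*/13}
Op 2: register job_A */15 -> active={job_A:*/15, job_C:*/13}
Op 3: register job_C */9 -> active={job_A:*/15, job_C:*/9}
Op 4: unregister job_C -> active={job_A:*/15}
Op 5: register job_C */2 -> active={job_A:*/15, job_C:*/2}
Op 6: unregister job_C -> active={job_A:*/15}
Op 7: unregister job_A -> active={}
Op 8: register job_C */14 -> active={job_C:*/14}
Op 9: register job_B */15 -> active={job_B:*/15, job_C:*/14}
Final interval of job_B = 15
Next fire of job_B after T=101: (101//15+1)*15 = 105

Answer: interval=15 next_fire=105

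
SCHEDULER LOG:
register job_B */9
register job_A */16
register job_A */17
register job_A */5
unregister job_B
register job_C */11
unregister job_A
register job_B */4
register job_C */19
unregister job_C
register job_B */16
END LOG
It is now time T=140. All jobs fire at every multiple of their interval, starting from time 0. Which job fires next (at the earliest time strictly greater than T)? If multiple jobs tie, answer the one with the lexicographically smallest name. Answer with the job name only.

Op 1: register job_B */9 -> active={job_B:*/9}
Op 2: register job_A */16 -> active={job_A:*/16, job_B:*/9}
Op 3: register job_A */17 -> active={job_A:*/17, job_B:*/9}
Op 4: register job_A */5 -> active={job_A:*/5, job_B:*/9}
Op 5: unregister job_B -> active={job_A:*/5}
Op 6: register job_C */11 -> active={job_A:*/5, job_C:*/11}
Op 7: unregister job_A -> active={job_C:*/11}
Op 8: register job_B */4 -> active={job_B:*/4, job_C:*/11}
Op 9: register job_C */19 -> active={job_B:*/4, job_C:*/19}
Op 10: unregister job_C -> active={job_B:*/4}
Op 11: register job_B */16 -> active={job_B:*/16}
  job_B: interval 16, next fire after T=140 is 144
Earliest = 144, winner (lex tiebreak) = job_B

Answer: job_B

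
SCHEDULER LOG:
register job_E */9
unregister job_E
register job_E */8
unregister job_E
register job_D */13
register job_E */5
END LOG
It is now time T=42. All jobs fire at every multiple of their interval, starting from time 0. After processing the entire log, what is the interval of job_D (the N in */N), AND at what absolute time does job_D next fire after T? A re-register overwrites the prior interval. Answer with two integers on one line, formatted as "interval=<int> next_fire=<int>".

Op 1: register job_E */9 -> active={job_E:*/9}
Op 2: unregister job_E -> active={}
Op 3: register job_E */8 -> active={job_E:*/8}
Op 4: unregister job_E -> active={}
Op 5: register job_D */13 -> active={job_D:*/13}
Op 6: register job_E */5 -> active={job_D:*/13, job_E:*/5}
Final interval of job_D = 13
Next fire of job_D after T=42: (42//13+1)*13 = 52

Answer: interval=13 next_fire=52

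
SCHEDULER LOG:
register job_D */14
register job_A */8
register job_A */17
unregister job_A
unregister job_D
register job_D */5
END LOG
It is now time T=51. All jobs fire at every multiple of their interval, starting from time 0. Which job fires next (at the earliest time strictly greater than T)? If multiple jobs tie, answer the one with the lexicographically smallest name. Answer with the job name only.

Answer: job_D

Derivation:
Op 1: register job_D */14 -> active={job_D:*/14}
Op 2: register job_A */8 -> active={job_A:*/8, job_D:*/14}
Op 3: register job_A */17 -> active={job_A:*/17, job_D:*/14}
Op 4: unregister job_A -> active={job_D:*/14}
Op 5: unregister job_D -> active={}
Op 6: register job_D */5 -> active={job_D:*/5}
  job_D: interval 5, next fire after T=51 is 55
Earliest = 55, winner (lex tiebreak) = job_D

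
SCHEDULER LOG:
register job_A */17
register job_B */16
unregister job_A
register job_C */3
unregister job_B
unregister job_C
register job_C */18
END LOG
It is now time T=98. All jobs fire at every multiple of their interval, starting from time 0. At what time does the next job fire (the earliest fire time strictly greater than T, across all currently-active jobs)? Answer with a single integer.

Op 1: register job_A */17 -> active={job_A:*/17}
Op 2: register job_B */16 -> active={job_A:*/17, job_B:*/16}
Op 3: unregister job_A -> active={job_B:*/16}
Op 4: register job_C */3 -> active={job_B:*/16, job_C:*/3}
Op 5: unregister job_B -> active={job_C:*/3}
Op 6: unregister job_C -> active={}
Op 7: register job_C */18 -> active={job_C:*/18}
  job_C: interval 18, next fire after T=98 is 108
Earliest fire time = 108 (job job_C)

Answer: 108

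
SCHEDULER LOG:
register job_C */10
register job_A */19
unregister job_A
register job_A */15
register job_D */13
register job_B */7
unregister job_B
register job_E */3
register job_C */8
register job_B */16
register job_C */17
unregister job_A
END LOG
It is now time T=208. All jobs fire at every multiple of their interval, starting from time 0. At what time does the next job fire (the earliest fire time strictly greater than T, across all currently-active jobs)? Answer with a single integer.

Op 1: register job_C */10 -> active={job_C:*/10}
Op 2: register job_A */19 -> active={job_A:*/19, job_C:*/10}
Op 3: unregister job_A -> active={job_C:*/10}
Op 4: register job_A */15 -> active={job_A:*/15, job_C:*/10}
Op 5: register job_D */13 -> active={job_A:*/15, job_C:*/10, job_D:*/13}
Op 6: register job_B */7 -> active={job_A:*/15, job_B:*/7, job_C:*/10, job_D:*/13}
Op 7: unregister job_B -> active={job_A:*/15, job_C:*/10, job_D:*/13}
Op 8: register job_E */3 -> active={job_A:*/15, job_C:*/10, job_D:*/13, job_E:*/3}
Op 9: register job_C */8 -> active={job_A:*/15, job_C:*/8, job_D:*/13, job_E:*/3}
Op 10: register job_B */16 -> active={job_A:*/15, job_B:*/16, job_C:*/8, job_D:*/13, job_E:*/3}
Op 11: register job_C */17 -> active={job_A:*/15, job_B:*/16, job_C:*/17, job_D:*/13, job_E:*/3}
Op 12: unregister job_A -> active={job_B:*/16, job_C:*/17, job_D:*/13, job_E:*/3}
  job_B: interval 16, next fire after T=208 is 224
  job_C: interval 17, next fire after T=208 is 221
  job_D: interval 13, next fire after T=208 is 221
  job_E: interval 3, next fire after T=208 is 210
Earliest fire time = 210 (job job_E)

Answer: 210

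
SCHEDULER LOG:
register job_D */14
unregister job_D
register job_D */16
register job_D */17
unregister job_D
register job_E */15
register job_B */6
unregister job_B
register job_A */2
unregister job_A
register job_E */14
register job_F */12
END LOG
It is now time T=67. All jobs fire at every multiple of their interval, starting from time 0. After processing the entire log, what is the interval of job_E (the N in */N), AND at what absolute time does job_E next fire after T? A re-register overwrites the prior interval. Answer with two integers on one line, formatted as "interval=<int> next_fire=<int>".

Op 1: register job_D */14 -> active={job_D:*/14}
Op 2: unregister job_D -> active={}
Op 3: register job_D */16 -> active={job_D:*/16}
Op 4: register job_D */17 -> active={job_D:*/17}
Op 5: unregister job_D -> active={}
Op 6: register job_E */15 -> active={job_E:*/15}
Op 7: register job_B */6 -> active={job_B:*/6, job_E:*/15}
Op 8: unregister job_B -> active={job_E:*/15}
Op 9: register job_A */2 -> active={job_A:*/2, job_E:*/15}
Op 10: unregister job_A -> active={job_E:*/15}
Op 11: register job_E */14 -> active={job_E:*/14}
Op 12: register job_F */12 -> active={job_E:*/14, job_F:*/12}
Final interval of job_E = 14
Next fire of job_E after T=67: (67//14+1)*14 = 70

Answer: interval=14 next_fire=70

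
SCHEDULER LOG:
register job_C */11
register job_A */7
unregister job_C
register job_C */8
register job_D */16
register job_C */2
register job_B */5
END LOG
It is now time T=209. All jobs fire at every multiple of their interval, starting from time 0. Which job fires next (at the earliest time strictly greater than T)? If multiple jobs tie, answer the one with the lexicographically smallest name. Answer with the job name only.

Answer: job_A

Derivation:
Op 1: register job_C */11 -> active={job_C:*/11}
Op 2: register job_A */7 -> active={job_A:*/7, job_C:*/11}
Op 3: unregister job_C -> active={job_A:*/7}
Op 4: register job_C */8 -> active={job_A:*/7, job_C:*/8}
Op 5: register job_D */16 -> active={job_A:*/7, job_C:*/8, job_D:*/16}
Op 6: register job_C */2 -> active={job_A:*/7, job_C:*/2, job_D:*/16}
Op 7: register job_B */5 -> active={job_A:*/7, job_B:*/5, job_C:*/2, job_D:*/16}
  job_A: interval 7, next fire after T=209 is 210
  job_B: interval 5, next fire after T=209 is 210
  job_C: interval 2, next fire after T=209 is 210
  job_D: interval 16, next fire after T=209 is 224
Earliest = 210, winner (lex tiebreak) = job_A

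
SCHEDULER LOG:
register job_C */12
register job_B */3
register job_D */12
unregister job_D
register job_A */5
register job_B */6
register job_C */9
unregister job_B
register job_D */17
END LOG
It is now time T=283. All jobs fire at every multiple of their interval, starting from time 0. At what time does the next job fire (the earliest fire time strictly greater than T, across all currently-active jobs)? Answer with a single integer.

Op 1: register job_C */12 -> active={job_C:*/12}
Op 2: register job_B */3 -> active={job_B:*/3, job_C:*/12}
Op 3: register job_D */12 -> active={job_B:*/3, job_C:*/12, job_D:*/12}
Op 4: unregister job_D -> active={job_B:*/3, job_C:*/12}
Op 5: register job_A */5 -> active={job_A:*/5, job_B:*/3, job_C:*/12}
Op 6: register job_B */6 -> active={job_A:*/5, job_B:*/6, job_C:*/12}
Op 7: register job_C */9 -> active={job_A:*/5, job_B:*/6, job_C:*/9}
Op 8: unregister job_B -> active={job_A:*/5, job_C:*/9}
Op 9: register job_D */17 -> active={job_A:*/5, job_C:*/9, job_D:*/17}
  job_A: interval 5, next fire after T=283 is 285
  job_C: interval 9, next fire after T=283 is 288
  job_D: interval 17, next fire after T=283 is 289
Earliest fire time = 285 (job job_A)

Answer: 285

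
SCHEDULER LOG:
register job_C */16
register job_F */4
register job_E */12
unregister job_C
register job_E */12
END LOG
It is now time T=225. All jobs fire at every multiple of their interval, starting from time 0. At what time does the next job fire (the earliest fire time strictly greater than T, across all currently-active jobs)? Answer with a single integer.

Op 1: register job_C */16 -> active={job_C:*/16}
Op 2: register job_F */4 -> active={job_C:*/16, job_F:*/4}
Op 3: register job_E */12 -> active={job_C:*/16, job_E:*/12, job_F:*/4}
Op 4: unregister job_C -> active={job_E:*/12, job_F:*/4}
Op 5: register job_E */12 -> active={job_E:*/12, job_F:*/4}
  job_E: interval 12, next fire after T=225 is 228
  job_F: interval 4, next fire after T=225 is 228
Earliest fire time = 228 (job job_E)

Answer: 228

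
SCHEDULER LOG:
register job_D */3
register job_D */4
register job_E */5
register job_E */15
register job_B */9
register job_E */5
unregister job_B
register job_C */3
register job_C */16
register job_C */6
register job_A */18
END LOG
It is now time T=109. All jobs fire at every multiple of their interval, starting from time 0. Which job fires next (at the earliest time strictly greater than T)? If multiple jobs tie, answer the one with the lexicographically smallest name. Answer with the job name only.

Answer: job_E

Derivation:
Op 1: register job_D */3 -> active={job_D:*/3}
Op 2: register job_D */4 -> active={job_D:*/4}
Op 3: register job_E */5 -> active={job_D:*/4, job_E:*/5}
Op 4: register job_E */15 -> active={job_D:*/4, job_E:*/15}
Op 5: register job_B */9 -> active={job_B:*/9, job_D:*/4, job_E:*/15}
Op 6: register job_E */5 -> active={job_B:*/9, job_D:*/4, job_E:*/5}
Op 7: unregister job_B -> active={job_D:*/4, job_E:*/5}
Op 8: register job_C */3 -> active={job_C:*/3, job_D:*/4, job_E:*/5}
Op 9: register job_C */16 -> active={job_C:*/16, job_D:*/4, job_E:*/5}
Op 10: register job_C */6 -> active={job_C:*/6, job_D:*/4, job_E:*/5}
Op 11: register job_A */18 -> active={job_A:*/18, job_C:*/6, job_D:*/4, job_E:*/5}
  job_A: interval 18, next fire after T=109 is 126
  job_C: interval 6, next fire after T=109 is 114
  job_D: interval 4, next fire after T=109 is 112
  job_E: interval 5, next fire after T=109 is 110
Earliest = 110, winner (lex tiebreak) = job_E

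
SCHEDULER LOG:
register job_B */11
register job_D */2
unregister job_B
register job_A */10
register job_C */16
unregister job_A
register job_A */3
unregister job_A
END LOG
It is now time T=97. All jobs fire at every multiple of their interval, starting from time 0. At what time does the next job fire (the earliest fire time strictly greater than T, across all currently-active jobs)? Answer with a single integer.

Op 1: register job_B */11 -> active={job_B:*/11}
Op 2: register job_D */2 -> active={job_B:*/11, job_D:*/2}
Op 3: unregister job_B -> active={job_D:*/2}
Op 4: register job_A */10 -> active={job_A:*/10, job_D:*/2}
Op 5: register job_C */16 -> active={job_A:*/10, job_C:*/16, job_D:*/2}
Op 6: unregister job_A -> active={job_C:*/16, job_D:*/2}
Op 7: register job_A */3 -> active={job_A:*/3, job_C:*/16, job_D:*/2}
Op 8: unregister job_A -> active={job_C:*/16, job_D:*/2}
  job_C: interval 16, next fire after T=97 is 112
  job_D: interval 2, next fire after T=97 is 98
Earliest fire time = 98 (job job_D)

Answer: 98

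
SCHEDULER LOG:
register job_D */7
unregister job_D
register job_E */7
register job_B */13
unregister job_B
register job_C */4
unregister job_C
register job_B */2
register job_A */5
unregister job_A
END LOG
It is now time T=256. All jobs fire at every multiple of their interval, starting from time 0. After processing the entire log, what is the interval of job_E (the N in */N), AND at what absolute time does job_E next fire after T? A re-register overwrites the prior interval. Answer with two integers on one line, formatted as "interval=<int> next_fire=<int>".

Op 1: register job_D */7 -> active={job_D:*/7}
Op 2: unregister job_D -> active={}
Op 3: register job_E */7 -> active={job_E:*/7}
Op 4: register job_B */13 -> active={job_B:*/13, job_E:*/7}
Op 5: unregister job_B -> active={job_E:*/7}
Op 6: register job_C */4 -> active={job_C:*/4, job_E:*/7}
Op 7: unregister job_C -> active={job_E:*/7}
Op 8: register job_B */2 -> active={job_B:*/2, job_E:*/7}
Op 9: register job_A */5 -> active={job_A:*/5, job_B:*/2, job_E:*/7}
Op 10: unregister job_A -> active={job_B:*/2, job_E:*/7}
Final interval of job_E = 7
Next fire of job_E after T=256: (256//7+1)*7 = 259

Answer: interval=7 next_fire=259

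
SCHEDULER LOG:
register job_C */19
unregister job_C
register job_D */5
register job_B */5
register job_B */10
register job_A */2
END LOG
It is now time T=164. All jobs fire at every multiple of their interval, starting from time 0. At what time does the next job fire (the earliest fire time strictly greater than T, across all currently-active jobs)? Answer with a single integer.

Op 1: register job_C */19 -> active={job_C:*/19}
Op 2: unregister job_C -> active={}
Op 3: register job_D */5 -> active={job_D:*/5}
Op 4: register job_B */5 -> active={job_B:*/5, job_D:*/5}
Op 5: register job_B */10 -> active={job_B:*/10, job_D:*/5}
Op 6: register job_A */2 -> active={job_A:*/2, job_B:*/10, job_D:*/5}
  job_A: interval 2, next fire after T=164 is 166
  job_B: interval 10, next fire after T=164 is 170
  job_D: interval 5, next fire after T=164 is 165
Earliest fire time = 165 (job job_D)

Answer: 165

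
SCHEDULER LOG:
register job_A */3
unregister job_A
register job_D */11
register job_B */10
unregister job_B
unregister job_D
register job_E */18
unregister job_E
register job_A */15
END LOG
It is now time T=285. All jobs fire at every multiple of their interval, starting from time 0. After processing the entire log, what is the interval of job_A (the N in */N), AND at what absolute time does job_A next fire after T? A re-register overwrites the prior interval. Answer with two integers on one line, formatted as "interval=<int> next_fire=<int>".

Op 1: register job_A */3 -> active={job_A:*/3}
Op 2: unregister job_A -> active={}
Op 3: register job_D */11 -> active={job_D:*/11}
Op 4: register job_B */10 -> active={job_B:*/10, job_D:*/11}
Op 5: unregister job_B -> active={job_D:*/11}
Op 6: unregister job_D -> active={}
Op 7: register job_E */18 -> active={job_E:*/18}
Op 8: unregister job_E -> active={}
Op 9: register job_A */15 -> active={job_A:*/15}
Final interval of job_A = 15
Next fire of job_A after T=285: (285//15+1)*15 = 300

Answer: interval=15 next_fire=300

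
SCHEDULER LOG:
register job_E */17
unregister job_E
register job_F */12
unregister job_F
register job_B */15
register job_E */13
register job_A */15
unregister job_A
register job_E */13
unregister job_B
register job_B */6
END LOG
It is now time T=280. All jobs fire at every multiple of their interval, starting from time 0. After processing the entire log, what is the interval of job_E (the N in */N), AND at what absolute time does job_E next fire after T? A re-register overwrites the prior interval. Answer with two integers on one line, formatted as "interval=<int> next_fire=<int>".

Op 1: register job_E */17 -> active={job_E:*/17}
Op 2: unregister job_E -> active={}
Op 3: register job_F */12 -> active={job_F:*/12}
Op 4: unregister job_F -> active={}
Op 5: register job_B */15 -> active={job_B:*/15}
Op 6: register job_E */13 -> active={job_B:*/15, job_E:*/13}
Op 7: register job_A */15 -> active={job_A:*/15, job_B:*/15, job_E:*/13}
Op 8: unregister job_A -> active={job_B:*/15, job_E:*/13}
Op 9: register job_E */13 -> active={job_B:*/15, job_E:*/13}
Op 10: unregister job_B -> active={job_E:*/13}
Op 11: register job_B */6 -> active={job_B:*/6, job_E:*/13}
Final interval of job_E = 13
Next fire of job_E after T=280: (280//13+1)*13 = 286

Answer: interval=13 next_fire=286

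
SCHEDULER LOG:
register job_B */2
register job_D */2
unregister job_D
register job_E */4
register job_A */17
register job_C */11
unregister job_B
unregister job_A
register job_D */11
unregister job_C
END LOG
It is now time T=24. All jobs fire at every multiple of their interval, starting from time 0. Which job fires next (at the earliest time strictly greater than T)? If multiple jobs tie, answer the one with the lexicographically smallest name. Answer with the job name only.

Op 1: register job_B */2 -> active={job_B:*/2}
Op 2: register job_D */2 -> active={job_B:*/2, job_D:*/2}
Op 3: unregister job_D -> active={job_B:*/2}
Op 4: register job_E */4 -> active={job_B:*/2, job_E:*/4}
Op 5: register job_A */17 -> active={job_A:*/17, job_B:*/2, job_E:*/4}
Op 6: register job_C */11 -> active={job_A:*/17, job_B:*/2, job_C:*/11, job_E:*/4}
Op 7: unregister job_B -> active={job_A:*/17, job_C:*/11, job_E:*/4}
Op 8: unregister job_A -> active={job_C:*/11, job_E:*/4}
Op 9: register job_D */11 -> active={job_C:*/11, job_D:*/11, job_E:*/4}
Op 10: unregister job_C -> active={job_D:*/11, job_E:*/4}
  job_D: interval 11, next fire after T=24 is 33
  job_E: interval 4, next fire after T=24 is 28
Earliest = 28, winner (lex tiebreak) = job_E

Answer: job_E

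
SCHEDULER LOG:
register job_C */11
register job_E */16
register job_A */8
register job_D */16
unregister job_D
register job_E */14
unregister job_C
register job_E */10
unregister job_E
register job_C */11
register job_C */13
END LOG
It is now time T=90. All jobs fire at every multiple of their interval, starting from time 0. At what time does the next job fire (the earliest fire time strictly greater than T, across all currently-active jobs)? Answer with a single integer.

Answer: 91

Derivation:
Op 1: register job_C */11 -> active={job_C:*/11}
Op 2: register job_E */16 -> active={job_C:*/11, job_E:*/16}
Op 3: register job_A */8 -> active={job_A:*/8, job_C:*/11, job_E:*/16}
Op 4: register job_D */16 -> active={job_A:*/8, job_C:*/11, job_D:*/16, job_E:*/16}
Op 5: unregister job_D -> active={job_A:*/8, job_C:*/11, job_E:*/16}
Op 6: register job_E */14 -> active={job_A:*/8, job_C:*/11, job_E:*/14}
Op 7: unregister job_C -> active={job_A:*/8, job_E:*/14}
Op 8: register job_E */10 -> active={job_A:*/8, job_E:*/10}
Op 9: unregister job_E -> active={job_A:*/8}
Op 10: register job_C */11 -> active={job_A:*/8, job_C:*/11}
Op 11: register job_C */13 -> active={job_A:*/8, job_C:*/13}
  job_A: interval 8, next fire after T=90 is 96
  job_C: interval 13, next fire after T=90 is 91
Earliest fire time = 91 (job job_C)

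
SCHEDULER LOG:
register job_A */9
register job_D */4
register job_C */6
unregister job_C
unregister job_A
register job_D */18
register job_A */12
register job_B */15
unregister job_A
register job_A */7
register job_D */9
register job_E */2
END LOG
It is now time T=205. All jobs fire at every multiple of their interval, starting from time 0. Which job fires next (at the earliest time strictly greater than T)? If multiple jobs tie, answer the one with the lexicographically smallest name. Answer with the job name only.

Answer: job_E

Derivation:
Op 1: register job_A */9 -> active={job_A:*/9}
Op 2: register job_D */4 -> active={job_A:*/9, job_D:*/4}
Op 3: register job_C */6 -> active={job_A:*/9, job_C:*/6, job_D:*/4}
Op 4: unregister job_C -> active={job_A:*/9, job_D:*/4}
Op 5: unregister job_A -> active={job_D:*/4}
Op 6: register job_D */18 -> active={job_D:*/18}
Op 7: register job_A */12 -> active={job_A:*/12, job_D:*/18}
Op 8: register job_B */15 -> active={job_A:*/12, job_B:*/15, job_D:*/18}
Op 9: unregister job_A -> active={job_B:*/15, job_D:*/18}
Op 10: register job_A */7 -> active={job_A:*/7, job_B:*/15, job_D:*/18}
Op 11: register job_D */9 -> active={job_A:*/7, job_B:*/15, job_D:*/9}
Op 12: register job_E */2 -> active={job_A:*/7, job_B:*/15, job_D:*/9, job_E:*/2}
  job_A: interval 7, next fire after T=205 is 210
  job_B: interval 15, next fire after T=205 is 210
  job_D: interval 9, next fire after T=205 is 207
  job_E: interval 2, next fire after T=205 is 206
Earliest = 206, winner (lex tiebreak) = job_E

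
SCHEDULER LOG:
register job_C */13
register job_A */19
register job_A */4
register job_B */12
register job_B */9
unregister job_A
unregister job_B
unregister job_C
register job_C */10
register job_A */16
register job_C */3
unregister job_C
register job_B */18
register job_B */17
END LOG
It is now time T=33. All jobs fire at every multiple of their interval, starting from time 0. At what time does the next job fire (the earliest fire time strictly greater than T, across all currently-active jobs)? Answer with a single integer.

Op 1: register job_C */13 -> active={job_C:*/13}
Op 2: register job_A */19 -> active={job_A:*/19, job_C:*/13}
Op 3: register job_A */4 -> active={job_A:*/4, job_C:*/13}
Op 4: register job_B */12 -> active={job_A:*/4, job_B:*/12, job_C:*/13}
Op 5: register job_B */9 -> active={job_A:*/4, job_B:*/9, job_C:*/13}
Op 6: unregister job_A -> active={job_B:*/9, job_C:*/13}
Op 7: unregister job_B -> active={job_C:*/13}
Op 8: unregister job_C -> active={}
Op 9: register job_C */10 -> active={job_C:*/10}
Op 10: register job_A */16 -> active={job_A:*/16, job_C:*/10}
Op 11: register job_C */3 -> active={job_A:*/16, job_C:*/3}
Op 12: unregister job_C -> active={job_A:*/16}
Op 13: register job_B */18 -> active={job_A:*/16, job_B:*/18}
Op 14: register job_B */17 -> active={job_A:*/16, job_B:*/17}
  job_A: interval 16, next fire after T=33 is 48
  job_B: interval 17, next fire after T=33 is 34
Earliest fire time = 34 (job job_B)

Answer: 34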